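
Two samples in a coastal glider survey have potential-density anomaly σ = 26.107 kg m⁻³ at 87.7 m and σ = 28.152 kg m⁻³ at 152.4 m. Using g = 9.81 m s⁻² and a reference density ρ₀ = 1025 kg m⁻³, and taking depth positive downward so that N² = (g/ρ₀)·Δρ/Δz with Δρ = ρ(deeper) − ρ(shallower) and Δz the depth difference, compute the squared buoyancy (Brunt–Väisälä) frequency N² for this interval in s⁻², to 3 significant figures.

3.03 × 10⁻⁴ s⁻²

Δρ = 1028.152 − 1026.107 = 2.045 kg m⁻³ over Δz = 152.4 − 87.7 = 64.7 m.
N² = (9.81/1025) × (2.045/64.7) = 3.0251 × 10⁻⁴ s⁻² ≈ 3.03 × 10⁻⁴ s⁻².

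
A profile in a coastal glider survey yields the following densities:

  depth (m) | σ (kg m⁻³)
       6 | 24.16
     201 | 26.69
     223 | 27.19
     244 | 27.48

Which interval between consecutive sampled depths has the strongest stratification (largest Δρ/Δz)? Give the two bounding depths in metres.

201–223 m

Compute the density gradient over each adjacent pair:
  6–201 m: Δρ/Δz = 2.53/195 = 0.013 kg m⁻⁴
  201–223 m: Δρ/Δz = 0.50/22 = 0.023 kg m⁻⁴
  223–244 m: Δρ/Δz = 0.29/21 = 0.014 kg m⁻⁴
The largest gradient is in the 201–223 m interval — the pycnocline.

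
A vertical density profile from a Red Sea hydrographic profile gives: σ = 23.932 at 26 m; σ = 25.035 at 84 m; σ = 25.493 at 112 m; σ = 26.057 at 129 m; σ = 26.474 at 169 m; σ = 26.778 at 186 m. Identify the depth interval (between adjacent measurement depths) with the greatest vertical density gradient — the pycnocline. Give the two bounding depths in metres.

Compute the density gradient over each adjacent pair:
  26–84 m: Δρ/Δz = 1.103/58 = 0.019 kg m⁻⁴
  84–112 m: Δρ/Δz = 0.458/28 = 0.016 kg m⁻⁴
  112–129 m: Δρ/Δz = 0.564/17 = 0.033 kg m⁻⁴
  129–169 m: Δρ/Δz = 0.417/40 = 0.010 kg m⁻⁴
  169–186 m: Δρ/Δz = 0.304/17 = 0.018 kg m⁻⁴
The largest gradient is in the 112–129 m interval — the pycnocline.

112–129 m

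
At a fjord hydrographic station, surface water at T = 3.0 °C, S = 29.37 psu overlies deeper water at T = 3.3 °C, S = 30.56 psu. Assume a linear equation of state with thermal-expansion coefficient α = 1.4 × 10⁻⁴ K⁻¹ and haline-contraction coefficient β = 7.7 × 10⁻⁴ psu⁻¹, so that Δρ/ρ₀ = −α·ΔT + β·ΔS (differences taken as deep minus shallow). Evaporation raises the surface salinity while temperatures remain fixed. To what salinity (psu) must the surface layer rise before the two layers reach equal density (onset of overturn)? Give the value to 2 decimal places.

30.51 psu

Neutral buoyancy requires −α(T_deep − T_surf) + β(S_deep − S_surf′) = 0.
S_surf′ = S_deep − (α/β)·ΔT = 30.56 − (1.4 × 10⁻⁴/7.7 × 10⁻⁴)·(+0.3) = 30.5055 psu.
Increase required: 30.5055 − 29.37 = 1.1355 psu.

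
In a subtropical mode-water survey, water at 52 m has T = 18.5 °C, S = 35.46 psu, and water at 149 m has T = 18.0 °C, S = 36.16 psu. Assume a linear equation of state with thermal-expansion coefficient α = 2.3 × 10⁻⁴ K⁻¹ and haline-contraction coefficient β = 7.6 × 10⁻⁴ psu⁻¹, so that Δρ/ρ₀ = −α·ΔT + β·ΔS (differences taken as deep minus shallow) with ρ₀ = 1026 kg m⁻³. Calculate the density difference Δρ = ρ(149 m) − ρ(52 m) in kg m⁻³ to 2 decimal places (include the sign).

+0.66 kg m⁻³

ΔT = -0.5 K, ΔS = +0.70 psu (deep − shallow).
Δρ/ρ₀ = −(2.3 × 10⁻⁴)(-0.5) + (7.6 × 10⁻⁴)(+0.70) = 6.47 × 10⁻⁴.
Δρ = 1026 × (6.47 × 10⁻⁴) = +0.66 kg m⁻³.
Positive Δρ: denser below, stable.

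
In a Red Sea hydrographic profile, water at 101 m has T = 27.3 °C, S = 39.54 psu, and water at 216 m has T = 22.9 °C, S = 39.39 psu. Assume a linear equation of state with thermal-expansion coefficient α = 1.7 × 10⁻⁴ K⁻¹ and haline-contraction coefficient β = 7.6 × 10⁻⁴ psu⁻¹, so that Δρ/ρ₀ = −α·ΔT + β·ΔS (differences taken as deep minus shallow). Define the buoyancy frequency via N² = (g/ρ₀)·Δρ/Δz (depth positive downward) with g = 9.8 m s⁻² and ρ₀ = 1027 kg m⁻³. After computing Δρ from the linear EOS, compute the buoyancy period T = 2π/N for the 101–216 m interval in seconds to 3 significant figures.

855 s

ΔT = -4.4 K, ΔS = -0.15 psu (deep − shallow).
Δρ/ρ₀ = −αΔT + βΔS = 7.48 × 10⁻⁴ − 1.14 × 10⁻⁴ = 6.34 × 10⁻⁴, so Δρ ≈ 0.6511 kg m⁻³.
N² = (g/ρ₀)·Δρ/Δz = g·(Δρ/ρ₀)/Δz = 9.8 × 6.34 × 10⁻⁴ / 115 = 5.4028 × 10⁻⁵ s⁻².
N = √(5.4028 × 10⁻⁵) = 7.3504 × 10⁻³ rad s⁻¹ → T = 2π/N = 854.81 s ≈ 855 s.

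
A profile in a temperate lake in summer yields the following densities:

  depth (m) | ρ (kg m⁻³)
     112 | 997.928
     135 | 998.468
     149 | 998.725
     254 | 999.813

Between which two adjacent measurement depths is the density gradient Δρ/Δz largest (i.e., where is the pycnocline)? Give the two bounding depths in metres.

112–135 m

Compute the density gradient over each adjacent pair:
  112–135 m: Δρ/Δz = 0.540/23 = 0.023 kg m⁻⁴
  135–149 m: Δρ/Δz = 0.257/14 = 0.018 kg m⁻⁴
  149–254 m: Δρ/Δz = 1.088/105 = 0.010 kg m⁻⁴
The largest gradient is in the 112–135 m interval — the pycnocline.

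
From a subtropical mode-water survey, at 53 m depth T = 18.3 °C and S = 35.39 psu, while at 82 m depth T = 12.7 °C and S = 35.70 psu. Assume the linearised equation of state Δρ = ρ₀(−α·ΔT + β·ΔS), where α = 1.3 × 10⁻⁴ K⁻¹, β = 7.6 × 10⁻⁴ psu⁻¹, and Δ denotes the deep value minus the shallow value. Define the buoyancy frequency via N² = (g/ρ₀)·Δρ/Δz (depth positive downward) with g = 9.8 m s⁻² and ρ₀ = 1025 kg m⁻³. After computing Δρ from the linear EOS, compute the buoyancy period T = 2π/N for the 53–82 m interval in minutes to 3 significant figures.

ΔT = -5.6 K, ΔS = +0.31 psu (deep − shallow).
Δρ/ρ₀ = −αΔT + βΔS = 7.28 × 10⁻⁴ + 2.356 × 10⁻⁴ = 9.636 × 10⁻⁴, so Δρ ≈ 0.9877 kg m⁻³.
N² = (g/ρ₀)·Δρ/Δz = g·(Δρ/ρ₀)/Δz = 9.8 × 9.636 × 10⁻⁴ / 29 = 3.2563 × 10⁻⁴ s⁻².
N = √(3.2563 × 10⁻⁴) = 0.018045 rad s⁻¹ → T = 2π/N = 348.20 s = 5.8033 min ≈ 5.80 min.

5.80 min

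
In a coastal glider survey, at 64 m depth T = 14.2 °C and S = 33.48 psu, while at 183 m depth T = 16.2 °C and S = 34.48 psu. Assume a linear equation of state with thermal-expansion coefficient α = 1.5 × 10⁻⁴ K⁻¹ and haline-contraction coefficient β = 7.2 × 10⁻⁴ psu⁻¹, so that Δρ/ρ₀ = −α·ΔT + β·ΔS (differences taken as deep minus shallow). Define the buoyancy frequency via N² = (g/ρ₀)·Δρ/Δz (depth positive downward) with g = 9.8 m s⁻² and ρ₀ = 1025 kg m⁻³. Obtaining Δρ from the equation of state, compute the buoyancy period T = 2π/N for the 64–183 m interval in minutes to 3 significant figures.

ΔT = +2.0 K, ΔS = +1.00 psu (deep − shallow).
Δρ/ρ₀ = −αΔT + βΔS = -3.00 × 10⁻⁴ + 7.20 × 10⁻⁴ = 4.20 × 10⁻⁴, so Δρ ≈ 0.4305 kg m⁻³.
N² = (g/ρ₀)·Δρ/Δz = g·(Δρ/ρ₀)/Δz = 9.8 × 4.20 × 10⁻⁴ / 119 = 3.4588 × 10⁻⁵ s⁻².
N = √(3.4588 × 10⁻⁵) = 5.8812 × 10⁻³ rad s⁻¹ → T = 2π/N = 1.0684 × 10³ s = 17.807 min ≈ 17.8 min.

17.8 min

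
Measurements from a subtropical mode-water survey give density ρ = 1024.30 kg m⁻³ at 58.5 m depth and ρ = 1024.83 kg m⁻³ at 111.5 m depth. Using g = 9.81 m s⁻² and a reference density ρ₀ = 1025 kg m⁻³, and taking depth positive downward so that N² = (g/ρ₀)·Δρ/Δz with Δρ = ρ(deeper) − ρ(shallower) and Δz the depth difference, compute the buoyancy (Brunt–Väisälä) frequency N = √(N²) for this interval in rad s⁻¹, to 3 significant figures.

Δρ = 1024.83 − 1024.30 = 0.53 kg m⁻³ over Δz = 111.5 − 58.5 = 53 m.
N² = (9.81/1025) × (0.53/53) = 9.5707 × 10⁻⁵ s⁻².
N = √(9.5707 × 10⁻⁵) = 9.7830 × 10⁻³ rad s⁻¹ ≈ 9.78 × 10⁻³ rad s⁻¹.

9.78 × 10⁻³ rad s⁻¹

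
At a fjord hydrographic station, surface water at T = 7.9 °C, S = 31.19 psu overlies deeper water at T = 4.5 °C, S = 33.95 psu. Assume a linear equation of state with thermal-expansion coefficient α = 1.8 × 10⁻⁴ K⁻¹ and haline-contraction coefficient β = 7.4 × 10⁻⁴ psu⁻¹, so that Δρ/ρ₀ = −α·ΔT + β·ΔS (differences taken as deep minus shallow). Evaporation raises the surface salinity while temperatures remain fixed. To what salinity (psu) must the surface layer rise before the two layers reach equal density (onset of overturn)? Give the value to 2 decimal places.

Neutral buoyancy requires −α(T_deep − T_surf) + β(S_deep − S_surf′) = 0.
S_surf′ = S_deep − (α/β)·ΔT = 33.95 − (1.8 × 10⁻⁴/7.4 × 10⁻⁴)·(-3.4) = 34.7770 psu.
Increase required: 34.7770 − 31.19 = 3.5870 psu.

34.78 psu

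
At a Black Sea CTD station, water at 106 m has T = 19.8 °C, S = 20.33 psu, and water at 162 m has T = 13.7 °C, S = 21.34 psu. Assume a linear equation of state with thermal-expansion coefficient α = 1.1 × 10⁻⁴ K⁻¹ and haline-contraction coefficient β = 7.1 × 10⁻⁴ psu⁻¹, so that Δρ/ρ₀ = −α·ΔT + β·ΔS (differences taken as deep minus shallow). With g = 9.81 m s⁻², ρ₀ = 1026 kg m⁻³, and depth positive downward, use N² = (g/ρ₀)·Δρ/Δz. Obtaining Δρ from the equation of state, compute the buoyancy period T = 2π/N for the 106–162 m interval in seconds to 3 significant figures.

ΔT = -6.1 K, ΔS = +1.01 psu (deep − shallow).
Δρ/ρ₀ = −αΔT + βΔS = 6.71 × 10⁻⁴ + 7.171 × 10⁻⁴ = 1.3881 × 10⁻³, so Δρ ≈ 1.424 kg m⁻³.
N² = (g/ρ₀)·Δρ/Δz = g·(Δρ/ρ₀)/Δz = 9.81 × 1.3881 × 10⁻³ / 56 = 2.4317 × 10⁻⁴ s⁻².
N = √(2.4317 × 10⁻⁴) = 0.015594 rad s⁻¹ → T = 2π/N = 402.92 s ≈ 403 s.

403 s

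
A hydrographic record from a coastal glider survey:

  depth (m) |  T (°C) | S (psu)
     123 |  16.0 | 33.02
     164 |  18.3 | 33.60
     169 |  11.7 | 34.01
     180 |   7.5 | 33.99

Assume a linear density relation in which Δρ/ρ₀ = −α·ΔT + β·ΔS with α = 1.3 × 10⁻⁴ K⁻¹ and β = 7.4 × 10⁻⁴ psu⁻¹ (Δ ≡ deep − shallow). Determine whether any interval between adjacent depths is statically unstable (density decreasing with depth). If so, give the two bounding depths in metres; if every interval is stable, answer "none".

none

Evaluate Δρ/ρ₀ = −αΔT + βΔS across each adjacent pair:
  123–164 m: −αΔT+βΔS = −(1.3 × 10⁻⁴)(+2.3)+(7.4 × 10⁻⁴)(+0.58) = 1.3 × 10⁻⁴ → stable
  164–169 m: −αΔT+βΔS = −(1.3 × 10⁻⁴)(-6.6)+(7.4 × 10⁻⁴)(+0.41) = 1.2 × 10⁻³ → stable
  169–180 m: −αΔT+βΔS = −(1.3 × 10⁻⁴)(-4.2)+(7.4 × 10⁻⁴)(-0.02) = 5.3 × 10⁻⁴ → stable
Every interval has Δρ > 0: the column is stably stratified throughout.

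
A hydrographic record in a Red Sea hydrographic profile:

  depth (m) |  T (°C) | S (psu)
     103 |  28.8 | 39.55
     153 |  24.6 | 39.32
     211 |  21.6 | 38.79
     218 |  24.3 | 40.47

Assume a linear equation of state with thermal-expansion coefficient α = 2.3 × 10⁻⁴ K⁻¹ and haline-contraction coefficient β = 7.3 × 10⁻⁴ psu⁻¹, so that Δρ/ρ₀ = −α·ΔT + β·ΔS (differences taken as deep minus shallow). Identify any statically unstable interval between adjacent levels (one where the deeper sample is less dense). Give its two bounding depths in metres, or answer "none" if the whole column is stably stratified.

none

Evaluate Δρ/ρ₀ = −αΔT + βΔS across each adjacent pair:
  103–153 m: −αΔT+βΔS = −(2.3 × 10⁻⁴)(-4.2)+(7.3 × 10⁻⁴)(-0.23) = 8.0 × 10⁻⁴ → stable
  153–211 m: −αΔT+βΔS = −(2.3 × 10⁻⁴)(-3.0)+(7.3 × 10⁻⁴)(-0.53) = 3.0 × 10⁻⁴ → stable
  211–218 m: −αΔT+βΔS = −(2.3 × 10⁻⁴)(+2.7)+(7.3 × 10⁻⁴)(+1.68) = 6.1 × 10⁻⁴ → stable
Every interval has Δρ > 0: the column is stably stratified throughout.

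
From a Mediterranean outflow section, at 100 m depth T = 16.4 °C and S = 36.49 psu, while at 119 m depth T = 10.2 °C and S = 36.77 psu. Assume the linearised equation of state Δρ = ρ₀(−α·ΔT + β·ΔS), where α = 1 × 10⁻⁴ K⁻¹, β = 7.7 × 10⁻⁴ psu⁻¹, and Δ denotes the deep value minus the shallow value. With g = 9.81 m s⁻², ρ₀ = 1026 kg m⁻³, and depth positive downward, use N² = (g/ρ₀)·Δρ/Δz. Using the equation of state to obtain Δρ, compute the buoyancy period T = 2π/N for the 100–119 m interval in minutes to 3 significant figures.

ΔT = -6.2 K, ΔS = +0.28 psu (deep − shallow).
Δρ/ρ₀ = −αΔT + βΔS = 6.20 × 10⁻⁴ + 2.156 × 10⁻⁴ = 8.356 × 10⁻⁴, so Δρ ≈ 0.8573 kg m⁻³.
N² = (g/ρ₀)·Δρ/Δz = g·(Δρ/ρ₀)/Δz = 9.81 × 8.356 × 10⁻⁴ / 19 = 4.3143 × 10⁻⁴ s⁻².
N = √(4.3143 × 10⁻⁴) = 0.020771 rad s⁻¹ → T = 2π/N = 302.50 s = 5.0417 min ≈ 5.04 min.

5.04 min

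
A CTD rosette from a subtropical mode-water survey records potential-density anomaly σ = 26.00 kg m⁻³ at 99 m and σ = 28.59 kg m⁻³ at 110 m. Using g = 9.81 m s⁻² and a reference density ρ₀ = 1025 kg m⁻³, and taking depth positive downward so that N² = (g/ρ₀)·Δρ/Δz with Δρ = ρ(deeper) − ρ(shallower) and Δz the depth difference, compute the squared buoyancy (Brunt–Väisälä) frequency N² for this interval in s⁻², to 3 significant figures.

2.25 × 10⁻³ s⁻²

Δρ = 1028.59 − 1026.00 = 2.59 kg m⁻³ over Δz = 110 − 99 = 11 m.
N² = (9.81/1025) × (2.59/11) = 2.2535 × 10⁻³ s⁻² ≈ 2.25 × 10⁻³ s⁻².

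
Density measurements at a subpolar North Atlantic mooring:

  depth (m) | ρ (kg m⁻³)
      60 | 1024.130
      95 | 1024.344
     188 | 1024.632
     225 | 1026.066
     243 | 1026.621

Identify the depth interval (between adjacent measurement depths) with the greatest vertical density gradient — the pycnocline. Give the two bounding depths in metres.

Compute the density gradient over each adjacent pair:
  60–95 m: Δρ/Δz = 0.214/35 = 6.1 × 10⁻³ kg m⁻⁴
  95–188 m: Δρ/Δz = 0.288/93 = 3.1 × 10⁻³ kg m⁻⁴
  188–225 m: Δρ/Δz = 1.434/37 = 0.039 kg m⁻⁴
  225–243 m: Δρ/Δz = 0.555/18 = 0.031 kg m⁻⁴
The largest gradient is in the 188–225 m interval — the pycnocline.

188–225 m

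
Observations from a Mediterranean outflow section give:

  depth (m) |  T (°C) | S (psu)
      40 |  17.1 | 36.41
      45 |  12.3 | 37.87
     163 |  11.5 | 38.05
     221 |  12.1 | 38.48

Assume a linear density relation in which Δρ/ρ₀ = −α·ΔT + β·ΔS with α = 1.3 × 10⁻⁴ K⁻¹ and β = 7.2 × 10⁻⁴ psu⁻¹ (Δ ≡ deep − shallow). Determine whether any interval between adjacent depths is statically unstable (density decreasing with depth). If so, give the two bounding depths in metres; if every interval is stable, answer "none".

none

Evaluate Δρ/ρ₀ = −αΔT + βΔS across each adjacent pair:
  40–45 m: −αΔT+βΔS = −(1.3 × 10⁻⁴)(-4.8)+(7.2 × 10⁻⁴)(+1.46) = 1.7 × 10⁻³ → stable
  45–163 m: −αΔT+βΔS = −(1.3 × 10⁻⁴)(-0.8)+(7.2 × 10⁻⁴)(+0.18) = 2.3 × 10⁻⁴ → stable
  163–221 m: −αΔT+βΔS = −(1.3 × 10⁻⁴)(+0.6)+(7.2 × 10⁻⁴)(+0.43) = 2.3 × 10⁻⁴ → stable
Every interval has Δρ > 0: the column is stably stratified throughout.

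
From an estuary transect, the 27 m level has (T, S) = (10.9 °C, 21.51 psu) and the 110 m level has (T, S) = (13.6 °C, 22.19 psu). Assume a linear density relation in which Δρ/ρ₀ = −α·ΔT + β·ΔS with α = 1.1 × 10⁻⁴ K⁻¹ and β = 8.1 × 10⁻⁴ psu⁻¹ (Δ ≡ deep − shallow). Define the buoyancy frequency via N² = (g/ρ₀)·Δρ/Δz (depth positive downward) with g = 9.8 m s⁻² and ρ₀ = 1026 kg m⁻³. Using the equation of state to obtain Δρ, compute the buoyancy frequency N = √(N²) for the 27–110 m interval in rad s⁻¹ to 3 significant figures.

ΔT = +2.7 K, ΔS = +0.68 psu (deep − shallow).
Δρ/ρ₀ = −αΔT + βΔS = -2.97 × 10⁻⁴ + 5.508 × 10⁻⁴ = 2.538 × 10⁻⁴, so Δρ ≈ 0.2604 kg m⁻³.
N² = (g/ρ₀)·Δρ/Δz = g·(Δρ/ρ₀)/Δz = 9.8 × 2.538 × 10⁻⁴ / 83 = 2.9967 × 10⁻⁵ s⁻².
N = √(2.9967 × 10⁻⁵) = 5.4742 × 10⁻³ rad s⁻¹ ≈ 5.47 × 10⁻³ rad s⁻¹.

5.47 × 10⁻³ rad s⁻¹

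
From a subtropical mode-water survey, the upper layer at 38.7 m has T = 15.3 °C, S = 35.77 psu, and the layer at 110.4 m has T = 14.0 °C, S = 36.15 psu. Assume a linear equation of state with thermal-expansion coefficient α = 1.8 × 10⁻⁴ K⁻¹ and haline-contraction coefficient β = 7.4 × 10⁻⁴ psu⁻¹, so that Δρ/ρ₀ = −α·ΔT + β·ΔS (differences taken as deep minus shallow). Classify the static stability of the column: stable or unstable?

stable

ΔT = 14.0 − 15.3 = -1.3 K and ΔS = 36.15 − 35.77 = +0.38 psu (deep − shallow).
−αΔT = 2.34 × 10⁻⁴; βΔS = 2.812 × 10⁻⁴; sum Δρ/ρ₀ = 5.152 × 10⁻⁴.
Δρ/ρ₀ > 0, so Δρ > 0: deeper water is denser → statically stable.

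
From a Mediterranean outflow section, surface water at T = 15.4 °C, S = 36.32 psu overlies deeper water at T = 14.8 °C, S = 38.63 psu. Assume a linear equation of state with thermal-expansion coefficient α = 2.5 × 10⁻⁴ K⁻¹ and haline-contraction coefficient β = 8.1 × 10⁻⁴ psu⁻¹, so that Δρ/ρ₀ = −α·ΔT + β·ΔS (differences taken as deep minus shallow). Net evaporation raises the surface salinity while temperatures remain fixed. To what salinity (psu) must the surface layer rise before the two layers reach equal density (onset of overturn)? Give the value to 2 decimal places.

Neutral buoyancy requires −α(T_deep − T_surf) + β(S_deep − S_surf′) = 0.
S_surf′ = S_deep − (α/β)·ΔT = 38.63 − (2.5 × 10⁻⁴/8.1 × 10⁻⁴)·(-0.6) = 38.8152 psu.
Increase required: 38.8152 − 36.32 = 2.4952 psu.

38.82 psu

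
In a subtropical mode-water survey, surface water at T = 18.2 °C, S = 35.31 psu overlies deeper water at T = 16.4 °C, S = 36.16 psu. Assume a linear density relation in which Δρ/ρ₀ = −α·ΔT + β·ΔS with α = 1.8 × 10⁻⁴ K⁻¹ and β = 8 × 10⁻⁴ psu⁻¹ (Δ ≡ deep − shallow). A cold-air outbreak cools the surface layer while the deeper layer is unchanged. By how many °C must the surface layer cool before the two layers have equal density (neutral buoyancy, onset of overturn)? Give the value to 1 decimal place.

Neutral buoyancy requires Δρ = 0, i.e. −α(T_deep − T_surf′) + β(S_deep − S_surf) = 0.
T_surf′ = T_deep − (β/α)·ΔS = 16.4 − (8 × 10⁻⁴/1.8 × 10⁻⁴)·(+0.85) = 12.622 °C.
Cooling required: 18.2 − (12.622) = 5.578 °C.

5.6 °C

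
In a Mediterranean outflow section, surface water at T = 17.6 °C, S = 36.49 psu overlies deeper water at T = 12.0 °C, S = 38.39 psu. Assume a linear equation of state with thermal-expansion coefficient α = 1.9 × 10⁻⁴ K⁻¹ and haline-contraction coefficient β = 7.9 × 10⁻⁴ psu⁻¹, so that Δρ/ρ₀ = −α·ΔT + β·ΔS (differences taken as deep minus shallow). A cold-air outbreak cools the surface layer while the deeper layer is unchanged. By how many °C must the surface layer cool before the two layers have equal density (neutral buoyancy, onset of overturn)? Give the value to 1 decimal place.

Neutral buoyancy requires Δρ = 0, i.e. −α(T_deep − T_surf′) + β(S_deep − S_surf) = 0.
T_surf′ = T_deep − (β/α)·ΔS = 12.0 − (7.9 × 10⁻⁴/1.9 × 10⁻⁴)·(+1.90) = 4.100 °C.
Cooling required: 17.6 − (4.100) = 13.500 °C.

13.5 °C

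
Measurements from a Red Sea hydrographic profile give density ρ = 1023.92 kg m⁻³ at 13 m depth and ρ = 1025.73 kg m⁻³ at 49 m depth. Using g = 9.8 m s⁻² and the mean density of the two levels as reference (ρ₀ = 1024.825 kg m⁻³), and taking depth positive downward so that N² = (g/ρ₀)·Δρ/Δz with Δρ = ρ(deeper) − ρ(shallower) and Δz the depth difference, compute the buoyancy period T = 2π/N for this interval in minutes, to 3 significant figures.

Δρ = 1025.73 − 1023.92 = 1.81 kg m⁻³ over Δz = 49 − 13 = 36 m.
N² = (9.8/1024.825) × (1.81/36) = 4.8079 × 10⁻⁴ s⁻².
N = √(4.8079 × 10⁻⁴) = 0.021927 rad s⁻¹, so T = 2π/N = 286.55 s = 4.7758 min ≈ 4.78 min.

4.78 min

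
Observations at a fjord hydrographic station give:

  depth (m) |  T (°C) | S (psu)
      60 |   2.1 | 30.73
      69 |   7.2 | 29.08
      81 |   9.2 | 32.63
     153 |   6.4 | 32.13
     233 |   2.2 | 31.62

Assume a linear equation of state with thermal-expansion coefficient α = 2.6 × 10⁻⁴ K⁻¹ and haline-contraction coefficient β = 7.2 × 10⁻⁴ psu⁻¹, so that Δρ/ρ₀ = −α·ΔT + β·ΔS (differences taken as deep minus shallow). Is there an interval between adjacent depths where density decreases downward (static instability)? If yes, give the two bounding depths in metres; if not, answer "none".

Evaluate Δρ/ρ₀ = −αΔT + βΔS across each adjacent pair:
  60–69 m: −αΔT+βΔS = −(2.6 × 10⁻⁴)(+5.1)+(7.2 × 10⁻⁴)(-1.65) = -2.5 × 10⁻³ → UNSTABLE
  69–81 m: −αΔT+βΔS = −(2.6 × 10⁻⁴)(+2.0)+(7.2 × 10⁻⁴)(+3.55) = 2.0 × 10⁻³ → stable
  81–153 m: −αΔT+βΔS = −(2.6 × 10⁻⁴)(-2.8)+(7.2 × 10⁻⁴)(-0.50) = 3.7 × 10⁻⁴ → stable
  153–233 m: −αΔT+βΔS = −(2.6 × 10⁻⁴)(-4.2)+(7.2 × 10⁻⁴)(-0.51) = 7.2 × 10⁻⁴ → stable
The 60–69 m interval has Δρ < 0: lighter water underlies denser water.

60–69 m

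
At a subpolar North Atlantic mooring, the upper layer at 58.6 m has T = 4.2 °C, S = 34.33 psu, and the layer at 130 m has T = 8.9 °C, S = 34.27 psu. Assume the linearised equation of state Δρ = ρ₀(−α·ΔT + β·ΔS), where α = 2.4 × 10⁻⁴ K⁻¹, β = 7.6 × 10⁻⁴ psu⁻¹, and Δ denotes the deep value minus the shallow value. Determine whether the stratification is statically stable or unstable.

unstable

ΔT = 8.9 − 4.2 = +4.7 K and ΔS = 34.27 − 34.33 = -0.06 psu (deep − shallow).
−αΔT = -1.128 × 10⁻³; βΔS = -4.56 × 10⁻⁵; sum Δρ/ρ₀ = -1.1736 × 10⁻³.
Δρ/ρ₀ < 0, so Δρ < 0: deeper water is lighter → statically unstable; the column would overturn.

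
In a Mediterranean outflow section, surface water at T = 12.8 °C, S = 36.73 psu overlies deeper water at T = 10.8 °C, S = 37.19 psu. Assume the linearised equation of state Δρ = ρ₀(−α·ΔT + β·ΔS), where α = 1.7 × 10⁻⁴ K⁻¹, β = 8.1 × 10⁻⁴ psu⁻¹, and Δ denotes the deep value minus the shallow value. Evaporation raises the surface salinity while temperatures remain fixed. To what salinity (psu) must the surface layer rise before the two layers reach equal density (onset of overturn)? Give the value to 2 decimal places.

Neutral buoyancy requires −α(T_deep − T_surf) + β(S_deep − S_surf′) = 0.
S_surf′ = S_deep − (α/β)·ΔT = 37.19 − (1.7 × 10⁻⁴/8.1 × 10⁻⁴)·(-2.0) = 37.6098 psu.
Increase required: 37.6098 − 36.73 = 0.8798 psu.

37.61 psu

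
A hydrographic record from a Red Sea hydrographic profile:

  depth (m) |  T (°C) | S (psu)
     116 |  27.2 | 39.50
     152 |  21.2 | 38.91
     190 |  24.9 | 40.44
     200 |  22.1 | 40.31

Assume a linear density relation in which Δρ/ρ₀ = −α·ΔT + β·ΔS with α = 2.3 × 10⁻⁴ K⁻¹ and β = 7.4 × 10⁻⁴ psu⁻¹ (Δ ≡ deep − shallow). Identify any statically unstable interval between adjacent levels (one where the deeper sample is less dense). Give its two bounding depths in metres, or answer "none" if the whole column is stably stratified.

Evaluate Δρ/ρ₀ = −αΔT + βΔS across each adjacent pair:
  116–152 m: −αΔT+βΔS = −(2.3 × 10⁻⁴)(-6.0)+(7.4 × 10⁻⁴)(-0.59) = 9.4 × 10⁻⁴ → stable
  152–190 m: −αΔT+βΔS = −(2.3 × 10⁻⁴)(+3.7)+(7.4 × 10⁻⁴)(+1.53) = 2.8 × 10⁻⁴ → stable
  190–200 m: −αΔT+βΔS = −(2.3 × 10⁻⁴)(-2.8)+(7.4 × 10⁻⁴)(-0.13) = 5.5 × 10⁻⁴ → stable
Every interval has Δρ > 0: the column is stably stratified throughout.

none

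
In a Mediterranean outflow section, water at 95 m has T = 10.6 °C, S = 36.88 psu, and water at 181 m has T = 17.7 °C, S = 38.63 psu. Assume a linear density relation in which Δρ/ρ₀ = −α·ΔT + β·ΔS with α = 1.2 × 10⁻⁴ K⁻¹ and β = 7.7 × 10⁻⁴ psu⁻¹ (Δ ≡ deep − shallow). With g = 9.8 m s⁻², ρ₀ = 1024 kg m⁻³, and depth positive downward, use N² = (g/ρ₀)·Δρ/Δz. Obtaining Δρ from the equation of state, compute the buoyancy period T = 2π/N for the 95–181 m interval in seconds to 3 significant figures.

ΔT = +7.1 K, ΔS = +1.75 psu (deep − shallow).
Δρ/ρ₀ = −αΔT + βΔS = -8.52 × 10⁻⁴ + 1.3475 × 10⁻³ = 4.955 × 10⁻⁴, so Δρ ≈ 0.5074 kg m⁻³.
N² = (g/ρ₀)·Δρ/Δz = g·(Δρ/ρ₀)/Δz = 9.8 × 4.955 × 10⁻⁴ / 86 = 5.6464 × 10⁻⁵ s⁻².
N = √(5.6464 × 10⁻⁵) = 7.5143 × 10⁻³ rad s⁻¹ → T = 2π/N = 836.16 s ≈ 836 s.

836 s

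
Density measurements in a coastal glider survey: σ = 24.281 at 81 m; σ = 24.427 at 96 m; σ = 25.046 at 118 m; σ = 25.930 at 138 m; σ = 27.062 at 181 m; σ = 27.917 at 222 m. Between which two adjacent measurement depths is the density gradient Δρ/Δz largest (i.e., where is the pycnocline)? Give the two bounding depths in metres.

118–138 m

Compute the density gradient over each adjacent pair:
  81–96 m: Δρ/Δz = 0.146/15 = 9.7 × 10⁻³ kg m⁻⁴
  96–118 m: Δρ/Δz = 0.619/22 = 0.028 kg m⁻⁴
  118–138 m: Δρ/Δz = 0.884/20 = 0.044 kg m⁻⁴
  138–181 m: Δρ/Δz = 1.132/43 = 0.026 kg m⁻⁴
  181–222 m: Δρ/Δz = 0.855/41 = 0.021 kg m⁻⁴
The largest gradient is in the 118–138 m interval — the pycnocline.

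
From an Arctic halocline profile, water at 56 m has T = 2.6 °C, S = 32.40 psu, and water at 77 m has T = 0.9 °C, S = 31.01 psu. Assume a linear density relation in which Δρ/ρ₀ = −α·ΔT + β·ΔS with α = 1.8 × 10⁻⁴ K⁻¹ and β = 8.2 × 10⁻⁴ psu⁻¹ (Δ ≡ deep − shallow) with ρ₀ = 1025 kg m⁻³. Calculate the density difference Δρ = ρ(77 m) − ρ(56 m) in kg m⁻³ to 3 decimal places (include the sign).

-0.855 kg m⁻³

ΔT = -1.7 K, ΔS = -1.39 psu (deep − shallow).
Δρ/ρ₀ = −(1.8 × 10⁻⁴)(-1.7) + (8.2 × 10⁻⁴)(-1.39) = -8.338 × 10⁻⁴.
Δρ = 1025 × (-8.338 × 10⁻⁴) = -0.855 kg m⁻³.
Negative Δρ: lighter below, statically unstable.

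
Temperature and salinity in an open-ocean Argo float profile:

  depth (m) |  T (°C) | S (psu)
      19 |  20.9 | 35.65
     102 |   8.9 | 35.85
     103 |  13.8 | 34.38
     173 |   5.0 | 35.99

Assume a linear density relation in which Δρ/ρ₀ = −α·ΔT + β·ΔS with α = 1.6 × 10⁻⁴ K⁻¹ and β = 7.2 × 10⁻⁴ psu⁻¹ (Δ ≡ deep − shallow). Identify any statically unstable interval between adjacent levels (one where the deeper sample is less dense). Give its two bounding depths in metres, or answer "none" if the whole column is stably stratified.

102–103 m

Evaluate Δρ/ρ₀ = −αΔT + βΔS across each adjacent pair:
  19–102 m: −αΔT+βΔS = −(1.6 × 10⁻⁴)(-12.0)+(7.2 × 10⁻⁴)(+0.20) = 2.1 × 10⁻³ → stable
  102–103 m: −αΔT+βΔS = −(1.6 × 10⁻⁴)(+4.9)+(7.2 × 10⁻⁴)(-1.47) = -1.8 × 10⁻³ → UNSTABLE
  103–173 m: −αΔT+βΔS = −(1.6 × 10⁻⁴)(-8.8)+(7.2 × 10⁻⁴)(+1.61) = 2.6 × 10⁻³ → stable
The 102–103 m interval has Δρ < 0: lighter water underlies denser water.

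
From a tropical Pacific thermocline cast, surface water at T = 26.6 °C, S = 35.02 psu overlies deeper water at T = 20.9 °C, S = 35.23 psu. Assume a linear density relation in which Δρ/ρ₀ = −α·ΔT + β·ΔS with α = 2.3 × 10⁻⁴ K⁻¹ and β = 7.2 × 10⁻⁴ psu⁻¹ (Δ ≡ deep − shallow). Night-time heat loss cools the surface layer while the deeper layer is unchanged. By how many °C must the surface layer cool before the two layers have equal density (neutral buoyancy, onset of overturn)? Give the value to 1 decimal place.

6.4 °C

Neutral buoyancy requires Δρ = 0, i.e. −α(T_deep − T_surf′) + β(S_deep − S_surf) = 0.
T_surf′ = T_deep − (β/α)·ΔS = 20.9 − (7.2 × 10⁻⁴/2.3 × 10⁻⁴)·(+0.21) = 20.243 °C.
Cooling required: 26.6 − (20.243) = 6.357 °C.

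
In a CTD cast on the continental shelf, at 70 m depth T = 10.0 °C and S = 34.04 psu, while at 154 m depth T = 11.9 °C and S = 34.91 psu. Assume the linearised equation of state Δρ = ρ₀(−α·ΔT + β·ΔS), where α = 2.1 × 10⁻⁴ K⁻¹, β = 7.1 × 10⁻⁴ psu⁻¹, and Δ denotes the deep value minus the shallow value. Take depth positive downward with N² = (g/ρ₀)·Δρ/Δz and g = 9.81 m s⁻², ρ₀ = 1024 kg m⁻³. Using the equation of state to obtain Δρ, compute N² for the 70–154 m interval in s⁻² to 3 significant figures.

2.55 × 10⁻⁵ s⁻²

ΔT = +1.9 K, ΔS = +0.87 psu (deep − shallow).
Δρ/ρ₀ = −αΔT + βΔS = -3.99 × 10⁻⁴ + 6.177 × 10⁻⁴ = 2.187 × 10⁻⁴, so Δρ ≈ 0.2239 kg m⁻³.
N² = (g/ρ₀)·Δρ/Δz = g·(Δρ/ρ₀)/Δz = 9.81 × 2.187 × 10⁻⁴ / 84 = 2.5541 × 10⁻⁵ s⁻² ≈ 2.55 × 10⁻⁵ s⁻².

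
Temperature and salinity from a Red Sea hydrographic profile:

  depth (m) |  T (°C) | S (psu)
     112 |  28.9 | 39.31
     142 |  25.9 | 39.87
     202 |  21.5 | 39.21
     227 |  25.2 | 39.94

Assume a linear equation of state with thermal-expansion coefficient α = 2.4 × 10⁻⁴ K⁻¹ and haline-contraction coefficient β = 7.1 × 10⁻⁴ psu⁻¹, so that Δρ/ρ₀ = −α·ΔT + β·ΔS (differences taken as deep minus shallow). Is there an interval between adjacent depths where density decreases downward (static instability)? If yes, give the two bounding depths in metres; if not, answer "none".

202–227 m

Evaluate Δρ/ρ₀ = −αΔT + βΔS across each adjacent pair:
  112–142 m: −αΔT+βΔS = −(2.4 × 10⁻⁴)(-3.0)+(7.1 × 10⁻⁴)(+0.56) = 1.1 × 10⁻³ → stable
  142–202 m: −αΔT+βΔS = −(2.4 × 10⁻⁴)(-4.4)+(7.1 × 10⁻⁴)(-0.66) = 5.9 × 10⁻⁴ → stable
  202–227 m: −αΔT+βΔS = −(2.4 × 10⁻⁴)(+3.7)+(7.1 × 10⁻⁴)(+0.73) = -3.7 × 10⁻⁴ → UNSTABLE
The 202–227 m interval has Δρ < 0: lighter water underlies denser water.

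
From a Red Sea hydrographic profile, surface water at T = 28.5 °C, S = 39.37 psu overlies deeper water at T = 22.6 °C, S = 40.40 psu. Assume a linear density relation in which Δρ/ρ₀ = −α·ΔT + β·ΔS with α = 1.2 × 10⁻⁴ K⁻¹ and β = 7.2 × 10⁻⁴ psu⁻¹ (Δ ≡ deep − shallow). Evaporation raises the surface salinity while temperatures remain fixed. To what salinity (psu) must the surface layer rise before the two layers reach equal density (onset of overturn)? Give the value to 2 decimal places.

Neutral buoyancy requires −α(T_deep − T_surf) + β(S_deep − S_surf′) = 0.
S_surf′ = S_deep − (α/β)·ΔT = 40.40 − (1.2 × 10⁻⁴/7.2 × 10⁻⁴)·(-5.9) = 41.3833 psu.
Increase required: 41.3833 − 39.37 = 2.0133 psu.

41.38 psu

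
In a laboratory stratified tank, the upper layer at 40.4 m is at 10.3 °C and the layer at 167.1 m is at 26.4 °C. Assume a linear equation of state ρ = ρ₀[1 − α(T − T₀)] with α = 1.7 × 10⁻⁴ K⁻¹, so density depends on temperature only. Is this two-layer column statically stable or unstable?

unstable

ΔT = 26.4 − 10.3 = +16.1 K, so Δρ/ρ₀ = −αΔT = -2.737 × 10⁻³.
Δρ/ρ₀ < 0, so Δρ < 0: deeper water is lighter → statically unstable; the column would overturn.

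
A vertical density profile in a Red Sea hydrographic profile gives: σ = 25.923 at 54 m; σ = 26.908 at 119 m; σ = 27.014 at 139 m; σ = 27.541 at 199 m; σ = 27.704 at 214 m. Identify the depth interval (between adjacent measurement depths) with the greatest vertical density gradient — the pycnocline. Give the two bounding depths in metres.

Compute the density gradient over each adjacent pair:
  54–119 m: Δρ/Δz = 0.985/65 = 0.015 kg m⁻⁴
  119–139 m: Δρ/Δz = 0.106/20 = 5.3 × 10⁻³ kg m⁻⁴
  139–199 m: Δρ/Δz = 0.527/60 = 8.8 × 10⁻³ kg m⁻⁴
  199–214 m: Δρ/Δz = 0.163/15 = 0.011 kg m⁻⁴
The largest gradient is in the 54–119 m interval — the pycnocline.

54–119 m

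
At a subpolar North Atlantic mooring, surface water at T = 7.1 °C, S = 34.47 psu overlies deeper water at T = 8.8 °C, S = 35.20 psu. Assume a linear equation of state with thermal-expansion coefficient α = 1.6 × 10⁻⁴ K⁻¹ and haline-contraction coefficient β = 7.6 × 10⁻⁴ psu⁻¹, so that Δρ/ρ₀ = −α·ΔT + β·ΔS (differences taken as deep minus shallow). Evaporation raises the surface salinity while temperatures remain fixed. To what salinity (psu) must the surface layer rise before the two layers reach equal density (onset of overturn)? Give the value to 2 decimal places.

Neutral buoyancy requires −α(T_deep − T_surf) + β(S_deep − S_surf′) = 0.
S_surf′ = S_deep − (α/β)·ΔT = 35.20 − (1.6 × 10⁻⁴/7.6 × 10⁻⁴)·(+1.7) = 34.8421 psu.
Increase required: 34.8421 − 34.47 = 0.3721 psu.

34.84 psu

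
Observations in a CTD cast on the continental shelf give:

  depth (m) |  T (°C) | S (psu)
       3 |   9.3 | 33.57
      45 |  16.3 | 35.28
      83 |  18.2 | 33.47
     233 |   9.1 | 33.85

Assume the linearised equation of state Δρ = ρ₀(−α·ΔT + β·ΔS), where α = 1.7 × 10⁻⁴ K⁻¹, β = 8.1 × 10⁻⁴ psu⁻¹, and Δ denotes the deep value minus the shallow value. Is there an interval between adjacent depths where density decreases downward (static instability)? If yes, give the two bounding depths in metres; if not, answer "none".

45–83 m

Evaluate Δρ/ρ₀ = −αΔT + βΔS across each adjacent pair:
  3–45 m: −αΔT+βΔS = −(1.7 × 10⁻⁴)(+7.0)+(8.1 × 10⁻⁴)(+1.71) = 2.0 × 10⁻⁴ → stable
  45–83 m: −αΔT+βΔS = −(1.7 × 10⁻⁴)(+1.9)+(8.1 × 10⁻⁴)(-1.81) = -1.8 × 10⁻³ → UNSTABLE
  83–233 m: −αΔT+βΔS = −(1.7 × 10⁻⁴)(-9.1)+(8.1 × 10⁻⁴)(+0.38) = 1.9 × 10⁻³ → stable
The 45–83 m interval has Δρ < 0: lighter water underlies denser water.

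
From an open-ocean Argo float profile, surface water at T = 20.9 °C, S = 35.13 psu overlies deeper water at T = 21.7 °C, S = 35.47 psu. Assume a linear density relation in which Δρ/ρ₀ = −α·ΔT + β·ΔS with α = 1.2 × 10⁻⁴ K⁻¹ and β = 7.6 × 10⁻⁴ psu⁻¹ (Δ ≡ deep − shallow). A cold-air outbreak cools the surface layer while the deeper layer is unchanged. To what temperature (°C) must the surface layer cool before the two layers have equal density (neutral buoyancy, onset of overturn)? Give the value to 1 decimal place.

Neutral buoyancy requires Δρ = 0, i.e. −α(T_deep − T_surf′) + β(S_deep − S_surf) = 0.
T_surf′ = T_deep − (β/α)·ΔS = 21.7 − (7.6 × 10⁻⁴/1.2 × 10⁻⁴)·(+0.34) = 19.547 °C.
Cooling required: 20.9 − (19.547) = 1.353 °C.

19.5 °C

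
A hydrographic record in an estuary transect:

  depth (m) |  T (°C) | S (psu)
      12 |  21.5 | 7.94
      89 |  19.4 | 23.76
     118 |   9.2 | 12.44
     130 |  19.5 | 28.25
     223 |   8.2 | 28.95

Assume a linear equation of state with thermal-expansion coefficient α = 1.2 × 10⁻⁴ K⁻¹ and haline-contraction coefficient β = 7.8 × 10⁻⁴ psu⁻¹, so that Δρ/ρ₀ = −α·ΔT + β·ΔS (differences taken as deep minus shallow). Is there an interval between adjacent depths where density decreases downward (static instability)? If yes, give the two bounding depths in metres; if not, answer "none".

89–118 m

Evaluate Δρ/ρ₀ = −αΔT + βΔS across each adjacent pair:
  12–89 m: −αΔT+βΔS = −(1.2 × 10⁻⁴)(-2.1)+(7.8 × 10⁻⁴)(+15.82) = 0.013 → stable
  89–118 m: −αΔT+βΔS = −(1.2 × 10⁻⁴)(-10.2)+(7.8 × 10⁻⁴)(-11.32) = -7.6 × 10⁻³ → UNSTABLE
  118–130 m: −αΔT+βΔS = −(1.2 × 10⁻⁴)(+10.3)+(7.8 × 10⁻⁴)(+15.81) = 0.011 → stable
  130–223 m: −αΔT+βΔS = −(1.2 × 10⁻⁴)(-11.3)+(7.8 × 10⁻⁴)(+0.70) = 1.9 × 10⁻³ → stable
The 89–118 m interval has Δρ < 0: lighter water underlies denser water.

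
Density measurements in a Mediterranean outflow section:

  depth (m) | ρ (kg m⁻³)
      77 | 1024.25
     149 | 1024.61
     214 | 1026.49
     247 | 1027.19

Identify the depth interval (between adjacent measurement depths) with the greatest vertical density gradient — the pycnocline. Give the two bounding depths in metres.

149–214 m

Compute the density gradient over each adjacent pair:
  77–149 m: Δρ/Δz = 0.36/72 = 5.0 × 10⁻³ kg m⁻⁴
  149–214 m: Δρ/Δz = 1.88/65 = 0.029 kg m⁻⁴
  214–247 m: Δρ/Δz = 0.70/33 = 0.021 kg m⁻⁴
The largest gradient is in the 149–214 m interval — the pycnocline.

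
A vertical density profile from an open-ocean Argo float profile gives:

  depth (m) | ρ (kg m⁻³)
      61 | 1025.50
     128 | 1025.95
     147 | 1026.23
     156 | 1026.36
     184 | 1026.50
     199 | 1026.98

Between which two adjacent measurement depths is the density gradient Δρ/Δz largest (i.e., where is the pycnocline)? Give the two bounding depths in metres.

184–199 m

Compute the density gradient over each adjacent pair:
  61–128 m: Δρ/Δz = 0.45/67 = 6.7 × 10⁻³ kg m⁻⁴
  128–147 m: Δρ/Δz = 0.28/19 = 0.015 kg m⁻⁴
  147–156 m: Δρ/Δz = 0.13/9 = 0.014 kg m⁻⁴
  156–184 m: Δρ/Δz = 0.14/28 = 5.0 × 10⁻³ kg m⁻⁴
  184–199 m: Δρ/Δz = 0.48/15 = 0.032 kg m⁻⁴
The largest gradient is in the 184–199 m interval — the pycnocline.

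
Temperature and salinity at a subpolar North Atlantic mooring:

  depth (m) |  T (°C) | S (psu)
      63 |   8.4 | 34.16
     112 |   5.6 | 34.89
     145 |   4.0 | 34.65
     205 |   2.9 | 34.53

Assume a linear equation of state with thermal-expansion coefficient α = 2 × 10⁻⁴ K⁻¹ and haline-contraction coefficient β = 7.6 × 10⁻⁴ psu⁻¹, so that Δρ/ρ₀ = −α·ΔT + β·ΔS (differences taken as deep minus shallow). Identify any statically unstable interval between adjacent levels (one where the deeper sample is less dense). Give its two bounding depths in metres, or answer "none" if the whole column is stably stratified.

Evaluate Δρ/ρ₀ = −αΔT + βΔS across each adjacent pair:
  63–112 m: −αΔT+βΔS = −(2 × 10⁻⁴)(-2.8)+(7.6 × 10⁻⁴)(+0.73) = 1.1 × 10⁻³ → stable
  112–145 m: −αΔT+βΔS = −(2 × 10⁻⁴)(-1.6)+(7.6 × 10⁻⁴)(-0.24) = 1.4 × 10⁻⁴ → stable
  145–205 m: −αΔT+βΔS = −(2 × 10⁻⁴)(-1.1)+(7.6 × 10⁻⁴)(-0.12) = 1.3 × 10⁻⁴ → stable
Every interval has Δρ > 0: the column is stably stratified throughout.

none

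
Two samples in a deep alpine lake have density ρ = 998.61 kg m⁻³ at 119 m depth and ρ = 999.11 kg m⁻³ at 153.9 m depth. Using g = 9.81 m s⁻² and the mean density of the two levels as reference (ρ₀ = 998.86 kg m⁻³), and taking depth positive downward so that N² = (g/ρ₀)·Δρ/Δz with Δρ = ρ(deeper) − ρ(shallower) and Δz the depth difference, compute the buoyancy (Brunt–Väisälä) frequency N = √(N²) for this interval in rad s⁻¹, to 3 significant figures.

Δρ = 999.11 − 998.61 = 0.50 kg m⁻³ over Δz = 153.9 − 119 = 34.9 m.
N² = (9.81/998.86) × (0.50/34.9) = 1.4070 × 10⁻⁴ s⁻².
N = √(1.4070 × 10⁻⁴) = 0.011862 rad s⁻¹ ≈ 0.0119 rad s⁻¹.
Since Δρ > 0 the layer is stably stratified.

0.0119 rad s⁻¹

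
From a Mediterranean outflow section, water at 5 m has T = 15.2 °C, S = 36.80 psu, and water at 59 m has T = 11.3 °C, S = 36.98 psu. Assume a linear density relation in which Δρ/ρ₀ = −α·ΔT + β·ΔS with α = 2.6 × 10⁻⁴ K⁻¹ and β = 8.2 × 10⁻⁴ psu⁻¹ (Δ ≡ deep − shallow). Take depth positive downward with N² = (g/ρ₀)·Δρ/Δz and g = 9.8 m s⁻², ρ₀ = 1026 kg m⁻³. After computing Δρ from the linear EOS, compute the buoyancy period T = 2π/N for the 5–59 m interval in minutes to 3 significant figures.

7.21 min

ΔT = -3.9 K, ΔS = +0.18 psu (deep − shallow).
Δρ/ρ₀ = −αΔT + βΔS = 1.014 × 10⁻³ + 1.476 × 10⁻⁴ = 1.1616 × 10⁻³, so Δρ ≈ 1.192 kg m⁻³.
N² = (g/ρ₀)·Δρ/Δz = g·(Δρ/ρ₀)/Δz = 9.8 × 1.1616 × 10⁻³ / 54 = 2.1081 × 10⁻⁴ s⁻².
N = √(2.1081 × 10⁻⁴) = 0.014519 rad s⁻¹ → T = 2π/N = 432.76 s = 7.2127 min ≈ 7.21 min.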